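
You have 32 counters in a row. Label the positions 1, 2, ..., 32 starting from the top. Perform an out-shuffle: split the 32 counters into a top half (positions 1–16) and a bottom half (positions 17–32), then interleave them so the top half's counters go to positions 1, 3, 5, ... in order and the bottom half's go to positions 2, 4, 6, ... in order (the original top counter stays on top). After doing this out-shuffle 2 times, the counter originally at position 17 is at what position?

Track the counter's position through each out-shuffle:
17 → 2 → 3

3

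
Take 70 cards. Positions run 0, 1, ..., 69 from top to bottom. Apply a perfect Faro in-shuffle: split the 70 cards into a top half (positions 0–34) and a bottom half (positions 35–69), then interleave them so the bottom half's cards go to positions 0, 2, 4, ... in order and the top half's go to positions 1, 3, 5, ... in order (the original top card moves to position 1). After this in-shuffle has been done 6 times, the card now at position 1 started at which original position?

Work backwards from position 1, undoing one in-shuffle at a time:
1 ← 0 ← 35 ← 17 ← 8 ← 39 ← 19
So the card now at position 1 started at position 19.

19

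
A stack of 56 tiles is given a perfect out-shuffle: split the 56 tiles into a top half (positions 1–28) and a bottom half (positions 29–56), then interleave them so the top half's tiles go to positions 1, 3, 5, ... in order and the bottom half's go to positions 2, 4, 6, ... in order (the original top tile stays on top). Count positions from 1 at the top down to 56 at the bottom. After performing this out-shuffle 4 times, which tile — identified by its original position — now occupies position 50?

35

Work backwards from position 50, undoing one out-shuffle at a time:
50 ← 53 ← 27 ← 14 ← 35
So the tile now at position 50 started at position 35.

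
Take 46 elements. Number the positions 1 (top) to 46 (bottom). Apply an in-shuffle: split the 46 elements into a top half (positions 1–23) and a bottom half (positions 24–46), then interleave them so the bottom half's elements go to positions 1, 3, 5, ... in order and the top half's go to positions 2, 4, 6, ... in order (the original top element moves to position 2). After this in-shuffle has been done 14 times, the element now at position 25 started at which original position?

Work backwards from position 25, undoing one in-shuffle at a time:
25 ← 36 ← 18 ← 9 ← 28 ← ... ← 16 (14 steps).
So the element now at position 25 started at position 16.

16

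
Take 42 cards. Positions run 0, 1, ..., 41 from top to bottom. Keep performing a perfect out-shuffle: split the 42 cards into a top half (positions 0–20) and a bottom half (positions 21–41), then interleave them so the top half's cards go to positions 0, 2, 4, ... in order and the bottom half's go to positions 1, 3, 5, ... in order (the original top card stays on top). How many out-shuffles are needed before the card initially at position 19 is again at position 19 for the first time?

Follow position 19 under repeated out-shuffles:
19 → 38 → 35 → 29 → 17 → 34 → 27 → 13 → 26 → 11 → 22 → 3 → 6 → 12 → 24 → 7 → 14 → 28 → 15 → 30 → 19
It first returns after 20 out-shuffles.

20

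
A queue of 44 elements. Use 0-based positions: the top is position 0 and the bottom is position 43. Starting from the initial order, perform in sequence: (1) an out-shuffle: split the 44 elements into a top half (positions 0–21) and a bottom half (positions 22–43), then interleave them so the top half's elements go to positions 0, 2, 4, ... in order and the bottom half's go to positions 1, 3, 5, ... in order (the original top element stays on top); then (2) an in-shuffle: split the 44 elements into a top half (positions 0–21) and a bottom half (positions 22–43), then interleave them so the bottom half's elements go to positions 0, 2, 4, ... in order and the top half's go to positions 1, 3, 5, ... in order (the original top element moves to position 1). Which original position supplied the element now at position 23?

27

Undo the operations in reverse order, starting from position 23:
  undo op 2 (in-shuffle, from top half): 23 ← 11
  undo op 1 (out-shuffle, from bottom half): 11 ← 27
So the element at position 23 came from original position 27.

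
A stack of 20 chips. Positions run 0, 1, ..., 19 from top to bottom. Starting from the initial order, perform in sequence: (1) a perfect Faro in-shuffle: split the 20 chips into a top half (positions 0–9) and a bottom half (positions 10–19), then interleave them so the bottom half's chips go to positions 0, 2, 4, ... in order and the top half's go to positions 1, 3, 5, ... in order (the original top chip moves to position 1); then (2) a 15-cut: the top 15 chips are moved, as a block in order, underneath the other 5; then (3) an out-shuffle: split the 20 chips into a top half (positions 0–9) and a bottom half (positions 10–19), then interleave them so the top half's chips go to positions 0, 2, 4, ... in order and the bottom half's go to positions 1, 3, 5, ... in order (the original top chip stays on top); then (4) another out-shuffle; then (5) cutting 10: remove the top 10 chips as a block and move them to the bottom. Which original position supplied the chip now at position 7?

12

Undo the operations in reverse order, starting from position 7:
  undo op 5 (cut 10): 7 ← 17
  undo op 4 (out-shuffle, from bottom half): 17 ← 18
  undo op 3 (out-shuffle, from top half): 18 ← 9
  undo op 2 (cut 15): 9 ← 4
  undo op 1 (in-shuffle, from bottom half): 4 ← 12
So the chip at position 7 came from original position 12.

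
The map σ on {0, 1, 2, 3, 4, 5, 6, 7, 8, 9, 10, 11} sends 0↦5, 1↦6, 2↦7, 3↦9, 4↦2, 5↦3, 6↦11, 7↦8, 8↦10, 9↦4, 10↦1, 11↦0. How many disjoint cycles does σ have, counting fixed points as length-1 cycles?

Cycle decomposition: (0 5 3 9 4 2 7 8 10 1 6 11).
1 cycle.

1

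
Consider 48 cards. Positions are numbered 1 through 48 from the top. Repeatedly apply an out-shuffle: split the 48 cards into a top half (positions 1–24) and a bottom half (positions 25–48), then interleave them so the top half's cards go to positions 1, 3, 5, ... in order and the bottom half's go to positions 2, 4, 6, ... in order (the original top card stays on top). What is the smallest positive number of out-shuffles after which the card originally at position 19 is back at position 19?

23

Follow position 19 under repeated out-shuffles:
19 → 37 → 26 → 4 → 7 → 13 → 25 → 2 → ... → 19 (length 23)
It first returns after 23 out-shuffles.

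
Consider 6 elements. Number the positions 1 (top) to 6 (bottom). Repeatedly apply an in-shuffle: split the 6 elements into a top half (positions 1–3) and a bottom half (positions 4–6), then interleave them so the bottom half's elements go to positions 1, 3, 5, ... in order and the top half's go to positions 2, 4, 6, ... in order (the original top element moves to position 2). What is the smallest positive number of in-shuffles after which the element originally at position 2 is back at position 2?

3

Follow position 2 under repeated in-shuffles:
2 → 4 → 1 → 2
It first returns after 3 in-shuffles.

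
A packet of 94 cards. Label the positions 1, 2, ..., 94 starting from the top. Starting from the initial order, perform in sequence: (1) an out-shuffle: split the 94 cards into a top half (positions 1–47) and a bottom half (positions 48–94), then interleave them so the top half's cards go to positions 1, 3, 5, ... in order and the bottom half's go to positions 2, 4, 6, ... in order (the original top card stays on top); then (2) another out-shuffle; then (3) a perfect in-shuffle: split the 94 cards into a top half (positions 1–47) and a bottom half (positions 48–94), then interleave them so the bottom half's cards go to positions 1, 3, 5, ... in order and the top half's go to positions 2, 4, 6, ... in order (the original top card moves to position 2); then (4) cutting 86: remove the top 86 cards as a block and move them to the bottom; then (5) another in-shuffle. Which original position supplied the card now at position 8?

Undo the operations in reverse order, starting from position 8:
  undo op 5 (in-shuffle, from top half): 8 ← 4
  undo op 4 (cut 86): 4 ← 90
  undo op 3 (in-shuffle, from top half): 90 ← 45
  undo op 2 (out-shuffle, from top half): 45 ← 23
  undo op 1 (out-shuffle, from top half): 23 ← 12
So the card at position 8 came from original position 12.

12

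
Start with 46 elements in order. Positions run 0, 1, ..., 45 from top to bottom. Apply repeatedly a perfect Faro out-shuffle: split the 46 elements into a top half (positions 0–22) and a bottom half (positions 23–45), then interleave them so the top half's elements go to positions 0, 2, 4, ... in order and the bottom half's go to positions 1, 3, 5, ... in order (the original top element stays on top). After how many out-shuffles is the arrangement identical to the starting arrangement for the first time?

The out-shuffle permutes the 46 positions with cycle lengths [1, 1, 2, 4, 4, 4, 6, 12, 12].
Every element is home exactly when every cycle has completed a whole number of laps, i.e. after lcm(1, 2, 4, 6, 12) = 12 out-shuffles.

12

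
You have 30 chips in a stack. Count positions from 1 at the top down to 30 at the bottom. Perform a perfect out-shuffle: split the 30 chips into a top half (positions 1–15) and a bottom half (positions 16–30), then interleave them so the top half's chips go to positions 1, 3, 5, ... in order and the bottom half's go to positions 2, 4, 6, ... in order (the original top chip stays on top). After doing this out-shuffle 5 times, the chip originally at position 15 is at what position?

14

Track the chip's position through each out-shuffle:
15 → 29 → 28 → 26 → 22 → 14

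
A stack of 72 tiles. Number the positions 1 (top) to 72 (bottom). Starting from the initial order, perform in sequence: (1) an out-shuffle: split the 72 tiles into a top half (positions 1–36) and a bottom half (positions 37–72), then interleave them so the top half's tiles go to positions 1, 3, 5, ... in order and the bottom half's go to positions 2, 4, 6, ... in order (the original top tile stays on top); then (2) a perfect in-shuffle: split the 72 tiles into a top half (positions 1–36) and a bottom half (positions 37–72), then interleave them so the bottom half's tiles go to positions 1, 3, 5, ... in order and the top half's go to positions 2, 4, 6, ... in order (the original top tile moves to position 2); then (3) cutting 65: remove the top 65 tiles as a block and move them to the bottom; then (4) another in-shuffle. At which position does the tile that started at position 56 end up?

Track the tile from position 56 forward through each operation:
  after op 1 (out-shuffle): 56 → 40
  after op 2 (in-shuffle): 40 → 7
  after op 3 (cut 65): 7 → 14
  after op 4 (in-shuffle): 14 → 28

28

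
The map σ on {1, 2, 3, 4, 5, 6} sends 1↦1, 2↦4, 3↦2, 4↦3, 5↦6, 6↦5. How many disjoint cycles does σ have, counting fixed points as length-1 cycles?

Cycle decomposition: (1) (2 4 3) (5 6).
3 cycles.

3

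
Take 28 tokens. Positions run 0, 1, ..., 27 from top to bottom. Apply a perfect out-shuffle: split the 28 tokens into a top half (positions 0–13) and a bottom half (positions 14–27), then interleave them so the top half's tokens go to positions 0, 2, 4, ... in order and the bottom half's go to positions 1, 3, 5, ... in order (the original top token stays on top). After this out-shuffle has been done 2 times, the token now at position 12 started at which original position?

3

Work backwards from position 12, undoing one out-shuffle at a time:
12 ← 6 ← 3
So the token now at position 12 started at position 3.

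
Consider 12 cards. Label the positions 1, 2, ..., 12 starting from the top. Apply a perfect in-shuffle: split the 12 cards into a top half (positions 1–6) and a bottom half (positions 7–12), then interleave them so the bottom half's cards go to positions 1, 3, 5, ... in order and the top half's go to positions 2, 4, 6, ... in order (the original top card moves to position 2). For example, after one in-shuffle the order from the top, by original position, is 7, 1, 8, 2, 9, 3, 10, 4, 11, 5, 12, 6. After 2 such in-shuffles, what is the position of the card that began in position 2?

Track the card's position through each in-shuffle:
2 → 4 → 8

8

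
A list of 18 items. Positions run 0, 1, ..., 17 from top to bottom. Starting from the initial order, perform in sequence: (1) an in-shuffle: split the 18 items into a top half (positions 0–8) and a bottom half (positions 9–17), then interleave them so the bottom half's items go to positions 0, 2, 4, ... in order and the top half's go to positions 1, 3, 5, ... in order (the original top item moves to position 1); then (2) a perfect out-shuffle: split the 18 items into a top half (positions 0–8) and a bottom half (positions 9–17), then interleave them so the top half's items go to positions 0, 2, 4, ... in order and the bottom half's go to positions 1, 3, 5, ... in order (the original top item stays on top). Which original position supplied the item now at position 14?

Undo the operations in reverse order, starting from position 14:
  undo op 2 (out-shuffle, from top half): 14 ← 7
  undo op 1 (in-shuffle, from top half): 7 ← 3
So the item at position 14 came from original position 3.

3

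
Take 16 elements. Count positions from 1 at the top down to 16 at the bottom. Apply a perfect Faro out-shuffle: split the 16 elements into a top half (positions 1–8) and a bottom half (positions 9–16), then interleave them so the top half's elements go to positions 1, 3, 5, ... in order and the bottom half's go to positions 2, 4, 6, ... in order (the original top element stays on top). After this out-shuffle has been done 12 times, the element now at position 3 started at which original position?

Work backwards from position 3, undoing one out-shuffle at a time:
3 ← 2 ← 9 ← 5 ← 3 ← 2 ← 9 ← 5 ← 3 ← 2 ← 9 ← 5 ← 3
So the element now at position 3 started at position 3.

3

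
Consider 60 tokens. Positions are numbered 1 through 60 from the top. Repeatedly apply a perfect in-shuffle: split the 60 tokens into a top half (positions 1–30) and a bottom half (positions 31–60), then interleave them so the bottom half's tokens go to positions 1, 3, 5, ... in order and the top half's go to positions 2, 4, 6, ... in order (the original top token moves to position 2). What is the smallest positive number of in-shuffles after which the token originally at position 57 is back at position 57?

Follow position 57 under repeated in-shuffles:
57 → 53 → 45 → 29 → 58 → 55 → 49 → 37 → ... → 57 (length 60)
It first returns after 60 in-shuffles.

60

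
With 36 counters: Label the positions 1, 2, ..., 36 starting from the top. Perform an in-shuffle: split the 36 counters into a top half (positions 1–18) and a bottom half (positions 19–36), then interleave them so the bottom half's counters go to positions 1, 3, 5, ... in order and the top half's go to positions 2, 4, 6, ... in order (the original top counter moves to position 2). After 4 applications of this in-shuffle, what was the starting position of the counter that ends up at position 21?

Work backwards from position 21, undoing one in-shuffle at a time:
21 ← 29 ← 33 ← 35 ← 36
So the counter now at position 21 started at position 36.

36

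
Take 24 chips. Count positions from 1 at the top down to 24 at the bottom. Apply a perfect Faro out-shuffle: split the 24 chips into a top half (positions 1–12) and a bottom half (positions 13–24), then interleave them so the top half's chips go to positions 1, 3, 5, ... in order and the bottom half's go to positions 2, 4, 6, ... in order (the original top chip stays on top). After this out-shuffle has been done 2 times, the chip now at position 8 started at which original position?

Work backwards from position 8, undoing one out-shuffle at a time:
8 ← 16 ← 20
So the chip now at position 8 started at position 20.

20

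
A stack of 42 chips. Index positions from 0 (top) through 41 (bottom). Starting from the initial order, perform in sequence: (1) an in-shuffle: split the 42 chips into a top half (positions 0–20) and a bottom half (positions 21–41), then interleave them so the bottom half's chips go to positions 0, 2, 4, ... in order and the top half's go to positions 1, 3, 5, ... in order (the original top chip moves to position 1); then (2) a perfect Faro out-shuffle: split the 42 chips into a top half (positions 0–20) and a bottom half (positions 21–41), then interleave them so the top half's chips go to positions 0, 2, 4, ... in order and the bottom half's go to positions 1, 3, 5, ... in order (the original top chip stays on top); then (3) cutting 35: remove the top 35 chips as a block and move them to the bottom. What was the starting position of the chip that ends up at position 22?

Undo the operations in reverse order, starting from position 22:
  undo op 3 (cut 35): 22 ← 15
  undo op 2 (out-shuffle, from bottom half): 15 ← 28
  undo op 1 (in-shuffle, from bottom half): 28 ← 35
So the chip at position 22 came from original position 35.

35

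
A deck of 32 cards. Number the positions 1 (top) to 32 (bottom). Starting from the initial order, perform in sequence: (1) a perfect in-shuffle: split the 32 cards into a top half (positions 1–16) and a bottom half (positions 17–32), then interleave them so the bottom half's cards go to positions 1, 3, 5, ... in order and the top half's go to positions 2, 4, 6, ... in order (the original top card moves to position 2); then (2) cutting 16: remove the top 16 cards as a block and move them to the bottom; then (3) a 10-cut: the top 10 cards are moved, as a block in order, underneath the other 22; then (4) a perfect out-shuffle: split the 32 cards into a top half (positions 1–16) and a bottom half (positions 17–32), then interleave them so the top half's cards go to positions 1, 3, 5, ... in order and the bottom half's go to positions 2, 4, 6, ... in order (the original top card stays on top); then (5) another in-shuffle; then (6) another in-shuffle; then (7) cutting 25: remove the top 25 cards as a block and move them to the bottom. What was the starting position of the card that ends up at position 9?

18

Undo the operations in reverse order, starting from position 9:
  undo op 7 (cut 25): 9 ← 2
  undo op 6 (in-shuffle, from top half): 2 ← 1
  undo op 5 (in-shuffle, from bottom half): 1 ← 17
  undo op 4 (out-shuffle, from top half): 17 ← 9
  undo op 3 (cut 10): 9 ← 19
  undo op 2 (cut 16): 19 ← 3
  undo op 1 (in-shuffle, from bottom half): 3 ← 18
So the card at position 9 came from original position 18.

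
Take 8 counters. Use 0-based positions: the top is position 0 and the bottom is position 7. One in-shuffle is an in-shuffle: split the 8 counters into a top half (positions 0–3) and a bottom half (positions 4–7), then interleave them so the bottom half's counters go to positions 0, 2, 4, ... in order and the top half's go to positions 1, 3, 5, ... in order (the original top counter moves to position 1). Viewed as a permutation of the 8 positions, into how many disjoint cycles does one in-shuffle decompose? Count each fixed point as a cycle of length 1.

2

Trace each unvisited position around until it returns:
(0 1 3 7 6 4) (2 5)
2 cycles in total.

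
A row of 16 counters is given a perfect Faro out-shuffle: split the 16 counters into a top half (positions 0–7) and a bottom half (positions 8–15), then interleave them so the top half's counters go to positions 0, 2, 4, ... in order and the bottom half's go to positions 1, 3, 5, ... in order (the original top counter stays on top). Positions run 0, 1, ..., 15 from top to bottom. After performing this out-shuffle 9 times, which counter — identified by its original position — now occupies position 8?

4

Work backwards from position 8, undoing one out-shuffle at a time:
8 ← 4 ← 2 ← 1 ← 8 ← 4 ← 2 ← 1 ← 8 ← 4
So the counter now at position 8 started at position 4.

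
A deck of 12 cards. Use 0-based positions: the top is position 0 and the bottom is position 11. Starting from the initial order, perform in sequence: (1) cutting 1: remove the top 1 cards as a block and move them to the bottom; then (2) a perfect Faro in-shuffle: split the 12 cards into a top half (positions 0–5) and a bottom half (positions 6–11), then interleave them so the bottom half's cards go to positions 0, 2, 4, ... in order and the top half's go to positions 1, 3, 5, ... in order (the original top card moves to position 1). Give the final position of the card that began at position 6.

11

Track the card from position 6 forward through each operation:
  after op 1 (cut 1): 6 → 5
  after op 2 (in-shuffle): 5 → 11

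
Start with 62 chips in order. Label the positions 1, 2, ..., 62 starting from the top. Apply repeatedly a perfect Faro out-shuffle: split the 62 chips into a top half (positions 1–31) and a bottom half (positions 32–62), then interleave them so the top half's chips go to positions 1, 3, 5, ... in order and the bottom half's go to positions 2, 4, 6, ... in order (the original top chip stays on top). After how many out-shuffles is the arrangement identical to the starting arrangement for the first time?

The out-shuffle permutes the 62 positions with cycle lengths [1, 1, 60].
Every chip is home exactly when every cycle has completed a whole number of laps, i.e. after lcm(1, 60) = 60 out-shuffles.

60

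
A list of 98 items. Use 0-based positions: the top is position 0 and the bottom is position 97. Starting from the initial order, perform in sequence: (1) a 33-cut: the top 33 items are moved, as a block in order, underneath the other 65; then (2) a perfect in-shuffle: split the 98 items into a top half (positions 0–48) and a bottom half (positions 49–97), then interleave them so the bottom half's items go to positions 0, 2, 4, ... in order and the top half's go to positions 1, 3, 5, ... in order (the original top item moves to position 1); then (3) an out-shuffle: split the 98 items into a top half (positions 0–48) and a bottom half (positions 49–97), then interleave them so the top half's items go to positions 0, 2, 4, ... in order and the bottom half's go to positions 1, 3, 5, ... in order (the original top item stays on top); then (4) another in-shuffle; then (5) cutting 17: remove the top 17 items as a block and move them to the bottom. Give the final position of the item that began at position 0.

13

Track the item from position 0 forward through each operation:
  after op 1 (cut 33): 0 → 65
  after op 2 (in-shuffle): 65 → 32
  after op 3 (out-shuffle): 32 → 64
  after op 4 (in-shuffle): 64 → 30
  after op 5 (cut 17): 30 → 13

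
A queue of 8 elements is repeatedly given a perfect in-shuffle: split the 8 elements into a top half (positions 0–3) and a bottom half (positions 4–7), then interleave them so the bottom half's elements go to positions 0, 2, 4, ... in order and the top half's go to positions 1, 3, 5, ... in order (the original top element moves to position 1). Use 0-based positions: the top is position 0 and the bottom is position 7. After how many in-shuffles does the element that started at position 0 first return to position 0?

Follow position 0 under repeated in-shuffles:
0 → 1 → 3 → 7 → 6 → 4 → 0
It first returns after 6 in-shuffles.

6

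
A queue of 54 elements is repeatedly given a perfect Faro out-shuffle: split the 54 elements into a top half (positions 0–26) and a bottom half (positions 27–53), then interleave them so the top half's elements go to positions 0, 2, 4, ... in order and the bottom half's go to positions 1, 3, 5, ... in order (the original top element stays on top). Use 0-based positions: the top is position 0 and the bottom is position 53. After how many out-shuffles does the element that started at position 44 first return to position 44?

52

Follow position 44 under repeated out-shuffles:
44 → 35 → 17 → 34 → 15 → 30 → 7 → 14 → ... → 44 (length 52)
It first returns after 52 out-shuffles.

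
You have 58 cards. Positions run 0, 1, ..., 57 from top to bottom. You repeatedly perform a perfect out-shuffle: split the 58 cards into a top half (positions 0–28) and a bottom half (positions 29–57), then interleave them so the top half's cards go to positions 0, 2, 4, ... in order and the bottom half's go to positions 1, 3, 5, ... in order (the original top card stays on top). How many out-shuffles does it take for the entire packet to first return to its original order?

The out-shuffle permutes the 58 positions with cycle lengths [1, 1, 2, 18, 18, 18].
Every card is home exactly when every cycle has completed a whole number of laps, i.e. after lcm(1, 2, 18) = 18 out-shuffles.

18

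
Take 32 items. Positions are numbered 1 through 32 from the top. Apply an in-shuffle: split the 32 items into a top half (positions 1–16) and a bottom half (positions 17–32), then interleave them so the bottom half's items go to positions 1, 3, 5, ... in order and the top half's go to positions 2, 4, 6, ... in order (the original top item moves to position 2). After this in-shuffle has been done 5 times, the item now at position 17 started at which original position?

Work backwards from position 17, undoing one in-shuffle at a time:
17 ← 25 ← 29 ← 31 ← 32 ← 16
So the item now at position 17 started at position 16.

16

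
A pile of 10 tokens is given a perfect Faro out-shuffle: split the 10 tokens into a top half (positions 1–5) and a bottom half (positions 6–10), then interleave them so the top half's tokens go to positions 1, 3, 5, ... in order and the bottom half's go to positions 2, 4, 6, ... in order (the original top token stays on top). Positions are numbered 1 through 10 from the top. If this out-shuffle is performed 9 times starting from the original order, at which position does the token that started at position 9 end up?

Track the token's position through each out-shuffle:
9 → 8 → 6 → 2 → 3 → 5 → 9 → 8 → 6 → 2

2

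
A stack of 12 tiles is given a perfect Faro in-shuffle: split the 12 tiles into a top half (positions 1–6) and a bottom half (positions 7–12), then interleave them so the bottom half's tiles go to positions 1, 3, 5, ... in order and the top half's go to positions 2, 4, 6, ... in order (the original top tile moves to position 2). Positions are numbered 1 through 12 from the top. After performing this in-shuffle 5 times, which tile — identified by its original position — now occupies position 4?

Work backwards from position 4, undoing one in-shuffle at a time:
4 ← 2 ← 1 ← 7 ← 10 ← 5
So the tile now at position 4 started at position 5.

5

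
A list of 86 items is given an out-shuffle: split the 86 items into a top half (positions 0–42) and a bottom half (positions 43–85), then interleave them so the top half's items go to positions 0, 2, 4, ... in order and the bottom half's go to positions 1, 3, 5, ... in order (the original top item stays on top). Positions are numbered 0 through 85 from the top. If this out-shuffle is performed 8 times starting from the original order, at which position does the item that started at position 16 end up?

Track the item's position through each out-shuffle:
16 → 32 → 64 → 43 → 1 → 2 → 4 → 8 → 16

16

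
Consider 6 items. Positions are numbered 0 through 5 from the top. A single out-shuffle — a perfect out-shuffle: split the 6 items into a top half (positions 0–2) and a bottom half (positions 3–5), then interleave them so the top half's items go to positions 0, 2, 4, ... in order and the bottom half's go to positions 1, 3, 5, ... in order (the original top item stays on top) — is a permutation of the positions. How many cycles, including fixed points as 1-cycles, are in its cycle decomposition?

Trace each unvisited position around until it returns:
(0) (1 2 4 3) (5)
3 cycles in total.

3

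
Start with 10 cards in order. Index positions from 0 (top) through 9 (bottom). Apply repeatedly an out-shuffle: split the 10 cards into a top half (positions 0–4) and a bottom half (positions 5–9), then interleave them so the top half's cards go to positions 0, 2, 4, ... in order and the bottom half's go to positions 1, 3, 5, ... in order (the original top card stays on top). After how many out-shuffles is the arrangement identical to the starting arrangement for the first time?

6

The out-shuffle permutes the 10 positions with cycle lengths [1, 1, 2, 6].
Every card is home exactly when every cycle has completed a whole number of laps, i.e. after lcm(1, 2, 6) = 6 out-shuffles.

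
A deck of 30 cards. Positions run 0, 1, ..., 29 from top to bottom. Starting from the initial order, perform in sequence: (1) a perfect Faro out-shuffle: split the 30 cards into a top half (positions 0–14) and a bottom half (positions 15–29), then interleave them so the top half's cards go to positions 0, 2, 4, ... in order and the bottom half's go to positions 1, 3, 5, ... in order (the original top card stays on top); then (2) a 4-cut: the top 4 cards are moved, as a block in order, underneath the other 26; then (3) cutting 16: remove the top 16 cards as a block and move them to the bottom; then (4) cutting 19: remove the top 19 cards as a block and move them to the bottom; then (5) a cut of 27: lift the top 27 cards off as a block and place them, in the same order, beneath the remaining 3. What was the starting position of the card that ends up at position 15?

25

Undo the operations in reverse order, starting from position 15:
  undo op 5 (cut 27): 15 ← 12
  undo op 4 (cut 19): 12 ← 1
  undo op 3 (cut 16): 1 ← 17
  undo op 2 (cut 4): 17 ← 21
  undo op 1 (out-shuffle, from bottom half): 21 ← 25
So the card at position 15 came from original position 25.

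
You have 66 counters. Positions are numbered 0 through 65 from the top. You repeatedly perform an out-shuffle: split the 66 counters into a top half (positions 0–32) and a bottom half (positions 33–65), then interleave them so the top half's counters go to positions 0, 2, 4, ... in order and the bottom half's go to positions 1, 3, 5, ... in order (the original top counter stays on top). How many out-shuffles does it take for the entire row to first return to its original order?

12

The out-shuffle permutes the 66 positions with cycle lengths [1, 1, 4, 12, 12, 12, 12, 12].
Every counter is home exactly when every cycle has completed a whole number of laps, i.e. after lcm(1, 4, 12) = 12 out-shuffles.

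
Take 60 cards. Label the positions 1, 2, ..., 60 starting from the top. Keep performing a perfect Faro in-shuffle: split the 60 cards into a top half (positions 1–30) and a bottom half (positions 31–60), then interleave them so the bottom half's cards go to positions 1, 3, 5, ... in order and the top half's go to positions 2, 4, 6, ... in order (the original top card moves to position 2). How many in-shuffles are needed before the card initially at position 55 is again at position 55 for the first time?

60

Follow position 55 under repeated in-shuffles:
55 → 49 → 37 → 13 → 26 → 52 → 43 → 25 → ... → 55 (length 60)
It first returns after 60 in-shuffles.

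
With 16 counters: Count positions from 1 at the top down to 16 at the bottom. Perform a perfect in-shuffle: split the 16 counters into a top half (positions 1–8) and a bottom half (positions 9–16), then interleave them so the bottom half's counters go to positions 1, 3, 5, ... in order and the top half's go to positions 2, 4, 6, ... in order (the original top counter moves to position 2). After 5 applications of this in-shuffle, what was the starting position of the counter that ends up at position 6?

14

Work backwards from position 6, undoing one in-shuffle at a time:
6 ← 3 ← 10 ← 5 ← 11 ← 14
So the counter now at position 6 started at position 14.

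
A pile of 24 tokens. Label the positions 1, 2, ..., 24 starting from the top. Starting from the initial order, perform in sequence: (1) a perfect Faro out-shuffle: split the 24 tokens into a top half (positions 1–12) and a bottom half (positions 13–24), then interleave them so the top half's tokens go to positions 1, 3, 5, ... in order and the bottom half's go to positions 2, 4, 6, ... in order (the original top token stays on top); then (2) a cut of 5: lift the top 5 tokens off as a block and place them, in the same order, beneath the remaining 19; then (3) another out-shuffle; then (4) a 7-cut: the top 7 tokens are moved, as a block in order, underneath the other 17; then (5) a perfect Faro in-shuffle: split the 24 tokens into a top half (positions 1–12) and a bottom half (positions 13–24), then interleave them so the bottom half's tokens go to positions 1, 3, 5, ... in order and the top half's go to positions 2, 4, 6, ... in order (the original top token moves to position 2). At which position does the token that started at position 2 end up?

Track the token from position 2 forward through each operation:
  after op 1 (out-shuffle): 2 → 3
  after op 2 (cut 5): 3 → 22
  after op 3 (out-shuffle): 22 → 20
  after op 4 (cut 7): 20 → 13
  after op 5 (in-shuffle): 13 → 1

1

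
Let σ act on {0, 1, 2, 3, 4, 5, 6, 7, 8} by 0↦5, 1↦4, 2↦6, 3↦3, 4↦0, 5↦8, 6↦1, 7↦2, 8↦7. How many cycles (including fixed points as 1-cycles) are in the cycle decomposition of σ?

Cycle decomposition: (0 5 8 7 2 6 1 4) (3).
2 cycles.

2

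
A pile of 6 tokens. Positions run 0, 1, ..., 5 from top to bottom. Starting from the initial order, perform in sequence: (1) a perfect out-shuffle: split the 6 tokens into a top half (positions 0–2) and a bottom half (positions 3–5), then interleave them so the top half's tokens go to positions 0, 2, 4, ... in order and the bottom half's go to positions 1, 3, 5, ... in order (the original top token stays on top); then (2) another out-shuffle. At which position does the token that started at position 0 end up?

Track the token from position 0 forward through each operation:
  after op 1 (out-shuffle): 0 → 0
  after op 2 (out-shuffle): 0 → 0

0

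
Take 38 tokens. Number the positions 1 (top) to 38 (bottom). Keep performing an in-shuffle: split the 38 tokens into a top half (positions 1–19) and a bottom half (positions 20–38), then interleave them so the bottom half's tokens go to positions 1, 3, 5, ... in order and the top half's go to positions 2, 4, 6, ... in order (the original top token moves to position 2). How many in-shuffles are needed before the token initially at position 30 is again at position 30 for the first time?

12

Follow position 30 under repeated in-shuffles:
30 → 21 → 3 → 6 → 12 → 24 → 9 → 18 → 36 → 33 → 27 → 15 → 30
It first returns after 12 in-shuffles.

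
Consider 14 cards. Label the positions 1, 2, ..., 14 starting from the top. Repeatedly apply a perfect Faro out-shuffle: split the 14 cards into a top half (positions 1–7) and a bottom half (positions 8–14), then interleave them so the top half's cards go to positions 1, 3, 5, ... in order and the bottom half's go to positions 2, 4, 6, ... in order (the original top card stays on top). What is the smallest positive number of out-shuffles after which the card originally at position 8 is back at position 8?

Follow position 8 under repeated out-shuffles:
8 → 2 → 3 → 5 → 9 → 4 → 7 → 13 → 12 → 10 → 6 → 11 → 8
It first returns after 12 out-shuffles.

12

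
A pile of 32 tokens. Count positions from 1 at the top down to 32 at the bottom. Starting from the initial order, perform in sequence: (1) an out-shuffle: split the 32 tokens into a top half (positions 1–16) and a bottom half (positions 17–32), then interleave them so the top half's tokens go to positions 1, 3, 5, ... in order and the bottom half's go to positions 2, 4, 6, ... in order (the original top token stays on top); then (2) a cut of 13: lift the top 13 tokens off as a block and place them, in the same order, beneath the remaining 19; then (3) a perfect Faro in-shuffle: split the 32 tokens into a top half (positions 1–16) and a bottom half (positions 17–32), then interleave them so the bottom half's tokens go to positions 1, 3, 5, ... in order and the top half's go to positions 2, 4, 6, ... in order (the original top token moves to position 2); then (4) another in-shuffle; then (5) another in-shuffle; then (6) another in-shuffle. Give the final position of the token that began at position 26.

13

Track the token from position 26 forward through each operation:
  after op 1 (out-shuffle): 26 → 20
  after op 2 (cut 13): 20 → 7
  after op 3 (in-shuffle): 7 → 14
  after op 4 (in-shuffle): 14 → 28
  after op 5 (in-shuffle): 28 → 23
  after op 6 (in-shuffle): 23 → 13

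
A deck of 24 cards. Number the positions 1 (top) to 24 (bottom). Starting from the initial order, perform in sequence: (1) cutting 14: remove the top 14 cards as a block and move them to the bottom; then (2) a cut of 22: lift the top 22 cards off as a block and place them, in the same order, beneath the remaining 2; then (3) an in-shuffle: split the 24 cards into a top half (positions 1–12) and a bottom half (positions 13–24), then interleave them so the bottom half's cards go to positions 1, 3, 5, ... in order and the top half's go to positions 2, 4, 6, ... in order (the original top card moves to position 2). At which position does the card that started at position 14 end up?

4

Track the card from position 14 forward through each operation:
  after op 1 (cut 14): 14 → 24
  after op 2 (cut 22): 24 → 2
  after op 3 (in-shuffle): 2 → 4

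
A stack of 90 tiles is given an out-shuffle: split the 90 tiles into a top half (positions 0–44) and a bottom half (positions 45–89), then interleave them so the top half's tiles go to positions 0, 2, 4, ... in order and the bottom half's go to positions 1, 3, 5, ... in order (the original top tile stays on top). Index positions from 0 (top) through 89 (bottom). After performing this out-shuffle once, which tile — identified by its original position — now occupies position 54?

27

Work backwards from position 54, undoing one out-shuffle at a time:
54 ← 27
So the tile now at position 54 started at position 27.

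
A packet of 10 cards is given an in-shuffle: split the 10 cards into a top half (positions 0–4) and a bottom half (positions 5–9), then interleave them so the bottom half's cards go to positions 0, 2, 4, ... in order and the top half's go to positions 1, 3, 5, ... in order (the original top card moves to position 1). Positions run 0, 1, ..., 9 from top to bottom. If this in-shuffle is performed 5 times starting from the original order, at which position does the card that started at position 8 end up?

Track the card's position through each in-shuffle:
8 → 6 → 2 → 5 → 0 → 1

1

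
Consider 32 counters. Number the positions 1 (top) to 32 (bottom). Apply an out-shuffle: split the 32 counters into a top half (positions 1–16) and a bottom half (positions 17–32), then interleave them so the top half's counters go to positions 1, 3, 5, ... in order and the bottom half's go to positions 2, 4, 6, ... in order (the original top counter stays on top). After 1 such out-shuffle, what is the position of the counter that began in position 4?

Track the counter's position through each out-shuffle:
4 → 7

7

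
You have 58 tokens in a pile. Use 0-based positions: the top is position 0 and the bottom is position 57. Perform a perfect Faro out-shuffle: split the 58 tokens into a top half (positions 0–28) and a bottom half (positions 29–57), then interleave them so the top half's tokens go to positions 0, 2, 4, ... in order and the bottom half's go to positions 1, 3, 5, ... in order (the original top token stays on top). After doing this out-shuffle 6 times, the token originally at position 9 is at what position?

6

Track the token's position through each out-shuffle:
9 → 18 → 36 → 15 → 30 → 3 → 6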